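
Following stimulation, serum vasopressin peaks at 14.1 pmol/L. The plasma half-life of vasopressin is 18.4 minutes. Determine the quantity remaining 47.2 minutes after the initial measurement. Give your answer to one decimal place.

2.4 pmol/L

Number of half-lives: n = 47.2/18.4 ≈ 2.5652.
Remaining = 14.1 × (1/2)^2.5652 = 14.1 × 0.16896 ≈ 2.3824 pmol/L.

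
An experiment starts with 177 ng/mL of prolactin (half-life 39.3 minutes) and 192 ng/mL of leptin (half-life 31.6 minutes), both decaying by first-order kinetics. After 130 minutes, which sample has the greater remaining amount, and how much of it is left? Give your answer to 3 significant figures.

prolactin: 177 × (1/2)^3.3079 ≈ 17.873 ng/mL.
leptin: 192 × (1/2)^4.1139 ≈ 11.089 ng/mL.
Prolactin has more remaining, at ≈ 17.873 ng/mL.

prolactin, 17.9 ng/mL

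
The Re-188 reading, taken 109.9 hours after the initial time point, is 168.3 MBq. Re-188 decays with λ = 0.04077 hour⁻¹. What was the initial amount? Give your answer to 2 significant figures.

t½ = ln 2 / λ = 0.69315 / 0.04077 ≈ 17.001 hours.
Number of half-lives elapsed: n = 109.9/17.001 ≈ 6.4642.
A₀ = A × 2^n = 168.3 × 2^6.4642 = 168.3 × 88.29 ≈ 14859 MBq.

15000 MBq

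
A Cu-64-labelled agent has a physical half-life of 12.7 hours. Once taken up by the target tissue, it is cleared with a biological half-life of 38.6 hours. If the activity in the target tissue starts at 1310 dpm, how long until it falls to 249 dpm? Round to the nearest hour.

1/t_eff = 1/t_phys + 1/t_biol = 1/12.7 + 1/38.6 = 0.10465 per hour.
t_eff = 12.7 × 38.6 / (12.7 + 38.6) ≈ 9.5559 hours.
n = log₂(1310/249) ≈ 2.3953; t = 2.3953 × 9.5559 ≈ 22.89 hours.

23 hours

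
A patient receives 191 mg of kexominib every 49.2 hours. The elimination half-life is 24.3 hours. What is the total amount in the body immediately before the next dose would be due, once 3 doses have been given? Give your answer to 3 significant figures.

The 3 doses were given 147.6, 98.4, 49.2 hours ago.
Total = 191·(1/2)^(147.6/24.3) + 191·(1/2)^(98.4/24.3) + 191·(1/2)^(49.2/24.3)
      = 2.835 + 11.536 + 46.94 ≈ 61.311 mg.

61.3 mg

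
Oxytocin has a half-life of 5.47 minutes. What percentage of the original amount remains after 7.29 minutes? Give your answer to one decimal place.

39.7%

n = 7.29/5.47 ≈ 1.3327 half-lives.
Fraction remaining = (1/2)^1.3327 ≈ 0.39702, i.e. 39.702%.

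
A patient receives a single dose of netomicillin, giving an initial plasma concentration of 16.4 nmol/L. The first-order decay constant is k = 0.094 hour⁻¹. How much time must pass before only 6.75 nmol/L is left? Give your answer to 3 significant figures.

t½ = ln 2 / k = 0.69315 / 0.094 ≈ 7.3739 hours.
Fraction remaining = 6.75/16.4 ≈ 0.41159.
n = log₂(16.4/6.75) = ln(2.4296)/ln 2 ≈ 1.2807 half-lives.
t = n × t½ = 1.2807 × 7.3739 ≈ 9.444 hours.

9.44 hours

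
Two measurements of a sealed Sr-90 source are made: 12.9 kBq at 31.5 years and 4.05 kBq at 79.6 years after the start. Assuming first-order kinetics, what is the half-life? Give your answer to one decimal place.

28.8 years

Over Δt = 79.6 − 31.5 = 48.1 years, the level fell by a factor of 12.9/4.05 ≈ 3.1852.
n = log₂(3.1852) ≈ 1.6714 half-lives, so t½ = 48.1/1.6714 ≈ 28.779 years.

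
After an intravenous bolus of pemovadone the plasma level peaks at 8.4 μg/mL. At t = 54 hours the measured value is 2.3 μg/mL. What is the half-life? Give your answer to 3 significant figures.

A/A₀ = 2.3/8.4 ≈ 0.27381.
n = log₂(3.6522) ≈ 1.8688 half-lives elapsed in 54 hours.
t½ = 54/1.8688 ≈ 28.896 hours.

28.9 hours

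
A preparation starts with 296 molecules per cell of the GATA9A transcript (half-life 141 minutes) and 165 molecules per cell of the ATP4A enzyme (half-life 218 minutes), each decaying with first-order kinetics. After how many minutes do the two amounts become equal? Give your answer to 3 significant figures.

337 minutes

Set 296·(1/2)^(t/141) = 165·(1/2)^(t/218).
Taking log₂: log₂(296/165) = t·(1/141 − 1/218).
log₂(1.7939) = 0.84313; 1/141 − 1/218 = 0.002505.
t = 0.84313 / 0.002505 ≈ 336.57 minutes.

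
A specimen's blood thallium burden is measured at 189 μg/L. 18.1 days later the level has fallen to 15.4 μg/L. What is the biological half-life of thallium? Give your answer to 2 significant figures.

A/A₀ = 15.4/189 ≈ 0.081481.
n = log₂(12.273) ≈ 3.6174 half-lives elapsed in 18.1 days.
t½ = 18.1/3.6174 ≈ 5.0036 days.

5.0 days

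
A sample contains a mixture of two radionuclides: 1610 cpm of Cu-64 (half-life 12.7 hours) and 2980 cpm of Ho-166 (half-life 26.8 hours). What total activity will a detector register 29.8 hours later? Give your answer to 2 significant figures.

Cu-64: 1610 × (1/2)^(29.8/12.7) = 1610 × (1/2)^2.3465 ≈ 316.57 cpm.
Ho-166: 2980 × (1/2)^(29.8/26.8) = 2980 × (1/2)^1.1119 ≈ 1378.8 cpm.
Total = 316.57 + 1378.8 ≈ 1695.3 cpm.

1700 cpm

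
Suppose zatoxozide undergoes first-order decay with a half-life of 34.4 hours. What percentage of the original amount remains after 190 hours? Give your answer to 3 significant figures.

n = 190/34.4 ≈ 5.5233 half-lives.
Fraction remaining = (1/2)^5.5233 ≈ 0.021744, i.e. 2.1744%.

2.17%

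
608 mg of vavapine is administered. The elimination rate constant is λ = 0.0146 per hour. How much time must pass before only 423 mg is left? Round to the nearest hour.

25 hours

t½ = ln 2 / λ = 0.69315 / 0.0146 ≈ 47.476 hours.
Fraction remaining = 423/608 ≈ 0.69572.
n = log₂(608/423) = ln(1.4374)/ln 2 ≈ 0.52341 half-lives.
t = n × t½ = 0.52341 × 47.476 ≈ 24.85 hours.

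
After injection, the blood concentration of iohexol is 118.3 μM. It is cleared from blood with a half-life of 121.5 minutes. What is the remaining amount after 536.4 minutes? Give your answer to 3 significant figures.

Number of half-lives: n = 536.4/121.5 ≈ 4.4148.
Remaining = 118.3 × (1/2)^4.4148 = 118.3 × 0.046882 ≈ 5.5462 μM.

5.55 μM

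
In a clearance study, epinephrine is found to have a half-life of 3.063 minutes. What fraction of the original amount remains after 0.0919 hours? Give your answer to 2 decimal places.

0.0919 hours = 5.514 minutes.
n = 5.514/3.063 ≈ 1.8002 half-lives.
Fraction remaining = (1/2)^1.8002 ≈ 0.28714.

0.29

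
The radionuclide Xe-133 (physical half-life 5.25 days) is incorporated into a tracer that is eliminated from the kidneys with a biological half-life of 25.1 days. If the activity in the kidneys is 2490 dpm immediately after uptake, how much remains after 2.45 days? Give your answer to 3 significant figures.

1/t_eff = 1/t_phys + 1/t_biol = 1/5.25 + 1/25.1 = 0.23032 per day.
t_eff = 5.25 × 25.1 / (5.25 + 25.1) ≈ 4.3418 days.
Remaining = 2490 × (1/2)^(2.45/4.3418) = 2490 × (1/2)^0.56428 ≈ 1684 dpm.

1680 dpm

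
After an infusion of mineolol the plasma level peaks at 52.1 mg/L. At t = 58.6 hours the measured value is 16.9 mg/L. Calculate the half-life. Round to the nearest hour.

36 hours

A/A₀ = 16.9/52.1 ≈ 0.32438.
n = log₂(3.0828) ≈ 1.6243 half-lives elapsed in 58.6 hours.
t½ = 58.6/1.6243 ≈ 36.078 hours.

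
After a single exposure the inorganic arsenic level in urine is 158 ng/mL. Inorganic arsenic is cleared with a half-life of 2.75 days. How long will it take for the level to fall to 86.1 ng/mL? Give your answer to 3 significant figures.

Fraction remaining = 86.1/158 ≈ 0.54494.
n = log₂(158/86.1) = ln(1.8351)/ln 2 ≈ 0.87584 half-lives.
t = n × t½ = 0.87584 × 2.75 ≈ 2.4086 days.

2.41 days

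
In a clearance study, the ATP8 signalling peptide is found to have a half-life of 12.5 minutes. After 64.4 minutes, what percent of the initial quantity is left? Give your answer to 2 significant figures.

2.8%

n = 64.4/12.5 ≈ 5.152 half-lives.
Fraction remaining = (1/2)^5.152 ≈ 0.028125, i.e. 2.8125%.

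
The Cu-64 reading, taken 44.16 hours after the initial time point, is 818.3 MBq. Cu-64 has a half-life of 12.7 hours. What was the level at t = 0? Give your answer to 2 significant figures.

9100 MBq

Number of half-lives elapsed: n = 44.16/12.7 ≈ 3.4772.
A₀ = A × 2^n = 818.3 × 2^3.4772 = 818.3 × 11.136 ≈ 9112.6 MBq.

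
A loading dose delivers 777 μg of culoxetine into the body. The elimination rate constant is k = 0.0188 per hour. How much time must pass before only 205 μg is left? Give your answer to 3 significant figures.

70.9 hours

t½ = ln 2 / k = 0.69315 / 0.0188 ≈ 36.87 hours.
Fraction remaining = 205/777 ≈ 0.26384.
n = log₂(777/205) = ln(3.7902)/ln 2 ≈ 1.9223 half-lives.
t = n × t½ = 1.9223 × 36.87 ≈ 70.874 hours.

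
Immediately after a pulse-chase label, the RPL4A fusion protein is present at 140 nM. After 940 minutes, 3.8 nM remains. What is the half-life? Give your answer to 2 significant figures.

A/A₀ = 3.8/140 ≈ 0.027143.
n = log₂(36.842) ≈ 5.2033 half-lives elapsed in 940 minutes.
t½ = 940/5.2033 ≈ 180.66 minutes.

180 minutes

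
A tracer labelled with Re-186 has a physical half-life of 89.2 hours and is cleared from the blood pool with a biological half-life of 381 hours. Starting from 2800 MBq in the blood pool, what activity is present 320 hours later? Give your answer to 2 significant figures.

130 MBq

1/t_eff = 1/t_phys + 1/t_biol = 1/89.2 + 1/381 = 0.013835 per hour.
t_eff = 89.2 × 381 / (89.2 + 381) ≈ 72.278 hours.
Remaining = 2800 × (1/2)^(320/72.278) = 2800 × (1/2)^4.4273 ≈ 130.14 MBq.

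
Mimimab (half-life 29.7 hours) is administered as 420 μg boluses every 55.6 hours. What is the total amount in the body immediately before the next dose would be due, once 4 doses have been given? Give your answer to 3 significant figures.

157 μg

The 4 doses were given 222.4, 166.8, 111.2, 55.6 hours ago.
Total = 420·(1/2)^(222.4/29.7) + 420·(1/2)^(166.8/29.7) + 420·(1/2)^(111.2/29.7) + 420·(1/2)^(55.6/29.7)
      = 2.3392 + 8.5628 + 31.344 + 114.74 ≈ 156.98 μg.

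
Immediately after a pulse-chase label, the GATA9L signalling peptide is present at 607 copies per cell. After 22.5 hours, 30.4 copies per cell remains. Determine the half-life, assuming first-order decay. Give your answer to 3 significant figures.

A/A₀ = 30.4/607 ≈ 0.050082.
n = log₂(19.967) ≈ 4.3196 half-lives elapsed in 22.5 hours.
t½ = 22.5/4.3196 ≈ 5.2089 hours.

5.21 hours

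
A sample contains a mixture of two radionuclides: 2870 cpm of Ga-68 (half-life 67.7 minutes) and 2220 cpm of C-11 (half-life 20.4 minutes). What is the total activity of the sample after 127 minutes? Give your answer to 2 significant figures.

810 cpm

Ga-68: 2870 × (1/2)^(127/67.7) = 2870 × (1/2)^1.8759 ≈ 781.94 cpm.
C-11: 2220 × (1/2)^(127/20.4) = 2220 × (1/2)^6.2255 ≈ 29.668 cpm.
Total = 781.94 + 29.668 ≈ 811.61 cpm.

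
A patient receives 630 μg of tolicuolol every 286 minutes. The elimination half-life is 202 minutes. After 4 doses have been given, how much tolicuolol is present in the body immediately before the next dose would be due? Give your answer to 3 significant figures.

The 4 doses were given 1144, 858, 572, 286 minutes ago.
Total = 630·(1/2)^(1144/202) + 630·(1/2)^(858/202) + 630·(1/2)^(572/202) + 630·(1/2)^(286/202)
      = 12.431 + 33.167 + 88.495 + 236.12 ≈ 370.21 μg.

370 μg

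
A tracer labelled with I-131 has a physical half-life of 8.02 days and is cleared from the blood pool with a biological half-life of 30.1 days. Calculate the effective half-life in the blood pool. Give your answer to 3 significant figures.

6.33 days

1/t_eff = 1/t_phys + 1/t_biol = 1/8.02 + 1/30.1 = 0.15791 per day.
t_eff = 8.02 × 30.1 / (8.02 + 30.1) ≈ 6.3327 days.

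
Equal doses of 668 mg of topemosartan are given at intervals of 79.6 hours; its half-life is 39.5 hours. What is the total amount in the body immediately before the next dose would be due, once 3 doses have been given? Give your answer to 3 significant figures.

The 3 doses were given 238.8, 159.2, 79.6 hours ago.
Total = 668·(1/2)^(238.8/39.5) + 668·(1/2)^(159.2/39.5) + 668·(1/2)^(79.6/39.5)
      = 10.113 + 40.88 + 165.25 ≈ 216.24 mg.

216 mg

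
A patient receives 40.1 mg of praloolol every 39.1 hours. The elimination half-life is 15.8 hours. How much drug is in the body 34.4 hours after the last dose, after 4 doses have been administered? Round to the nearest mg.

11 mg

The 4 doses were given 151.7, 112.6, 73.5, 34.4 hours ago.
Total = 40.1·(1/2)^(151.7/15.8) + 40.1·(1/2)^(112.6/15.8) + 40.1·(1/2)^(73.5/15.8) + 40.1·(1/2)^(34.4/15.8)
      = 0.051627 + 0.28697 + 1.5951 + 8.8662 ≈ 10.8 mg.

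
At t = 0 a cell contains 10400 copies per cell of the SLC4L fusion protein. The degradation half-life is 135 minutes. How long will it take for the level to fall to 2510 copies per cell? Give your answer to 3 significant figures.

277 minutes

Fraction remaining = 2510/10400 ≈ 0.24135.
n = log₂(10400/2510) = ln(4.1434)/ln 2 ≈ 2.0508 half-lives.
t = n × t½ = 2.0508 × 135 ≈ 276.86 minutes.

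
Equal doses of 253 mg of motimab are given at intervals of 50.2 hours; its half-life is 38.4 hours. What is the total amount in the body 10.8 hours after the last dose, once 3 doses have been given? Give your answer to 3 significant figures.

326 mg

The 3 doses were given 111.2, 61, 10.8 hours ago.
Total = 253·(1/2)^(111.2/38.4) + 253·(1/2)^(61/38.4) + 253·(1/2)^(10.8/38.4)
      = 33.993 + 84.124 + 208.19 ≈ 326.31 mg.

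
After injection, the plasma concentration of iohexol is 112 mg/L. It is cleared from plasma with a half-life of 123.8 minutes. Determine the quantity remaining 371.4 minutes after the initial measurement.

14 mg/L

Elapsed time is 3 half-lives (371.4/123.8).
Each half-life halves the amount: 112 × (1/2)^3 = 112/8 = 14 mg/L.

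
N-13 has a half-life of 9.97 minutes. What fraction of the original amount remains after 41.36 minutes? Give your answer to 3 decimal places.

0.056

n = 41.36/9.97 ≈ 4.1484 half-lives.
Fraction remaining = (1/2)^4.1484 ≈ 0.056389.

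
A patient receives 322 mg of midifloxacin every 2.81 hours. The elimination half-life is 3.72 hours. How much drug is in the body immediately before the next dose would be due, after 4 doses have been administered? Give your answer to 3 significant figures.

410 mg

The 4 doses were given 11.24, 8.43, 5.62, 2.81 hours ago.
Total = 322·(1/2)^(11.24/3.72) + 322·(1/2)^(8.43/3.72) + 322·(1/2)^(5.62/3.72) + 322·(1/2)^(2.81/3.72)
      = 39.654 + 66.94 + 113 + 190.75 ≈ 410.34 mg.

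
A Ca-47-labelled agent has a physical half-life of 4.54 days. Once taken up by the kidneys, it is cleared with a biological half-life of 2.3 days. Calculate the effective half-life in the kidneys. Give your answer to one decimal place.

1/t_eff = 1/t_phys + 1/t_biol = 1/4.54 + 1/2.3 = 0.65505 per day.
t_eff = 4.54 × 2.3 / (4.54 + 2.3) ≈ 1.5266 days.

1.5 days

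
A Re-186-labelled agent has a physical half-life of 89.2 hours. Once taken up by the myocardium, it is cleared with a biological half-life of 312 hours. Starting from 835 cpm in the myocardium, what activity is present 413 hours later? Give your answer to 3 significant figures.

13.5 cpm

1/t_eff = 1/t_phys + 1/t_biol = 1/89.2 + 1/312 = 0.014416 per hour.
t_eff = 89.2 × 312 / (89.2 + 312) ≈ 69.368 hours.
Remaining = 835 × (1/2)^(413/69.368) = 835 × (1/2)^5.9538 ≈ 13.472 cpm.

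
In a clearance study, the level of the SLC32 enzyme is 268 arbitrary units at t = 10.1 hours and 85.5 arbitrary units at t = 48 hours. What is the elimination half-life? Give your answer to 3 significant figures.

Over Δt = 48 − 10.1 = 37.9 hours, the level fell by a factor of 268/85.5 ≈ 3.1345.
n = log₂(3.1345) ≈ 1.6482 half-lives, so t½ = 37.9/1.6482 ≈ 22.994 hours.

23.0 hours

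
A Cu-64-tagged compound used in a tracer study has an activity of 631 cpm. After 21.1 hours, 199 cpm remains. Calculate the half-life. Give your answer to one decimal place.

A/A₀ = 199/631 ≈ 0.31537.
n = log₂(3.1709) ≈ 1.6649 half-lives elapsed in 21.1 hours.
t½ = 21.1/1.6649 ≈ 12.674 hours.

12.7 hours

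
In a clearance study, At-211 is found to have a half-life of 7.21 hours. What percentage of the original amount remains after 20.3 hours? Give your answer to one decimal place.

14.2%

n = 20.3/7.21 ≈ 2.8155 half-lives.
Fraction remaining = (1/2)^2.8155 ≈ 0.14205, i.e. 14.205%.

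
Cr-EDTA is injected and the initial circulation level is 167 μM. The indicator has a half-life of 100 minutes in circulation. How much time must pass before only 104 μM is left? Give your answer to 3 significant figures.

Fraction remaining = 104/167 ≈ 0.62275.
n = log₂(167/104) = ln(1.6058)/ln 2 ≈ 0.68326 half-lives.
t = n × t½ = 0.68326 × 100 ≈ 68.326 minutes.

68.3 minutes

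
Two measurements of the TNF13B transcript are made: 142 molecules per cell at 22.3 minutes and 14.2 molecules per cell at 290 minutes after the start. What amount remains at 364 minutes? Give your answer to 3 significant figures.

7.51 molecules per cell

Over Δt = 290 − 22.3 = 267.7 minutes, the level fell by a factor of 142/14.2 ≈ 10.
n = log₂(10) ≈ 3.3219 half-lives, so t½ = 267.7/3.3219 ≈ 80.586 minutes.
From t = 290 to t = 364: 14.2 × (1/2)^((364−290)/80.586) ≈ 7.5138 molecules per cell.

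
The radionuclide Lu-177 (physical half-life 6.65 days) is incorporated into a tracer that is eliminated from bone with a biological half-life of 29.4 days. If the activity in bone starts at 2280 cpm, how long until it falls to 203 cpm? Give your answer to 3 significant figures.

18.9 days

1/t_eff = 1/t_phys + 1/t_biol = 1/6.65 + 1/29.4 = 0.18439 per day.
t_eff = 6.65 × 29.4 / (6.65 + 29.4) ≈ 5.4233 days.
n = log₂(2280/203) ≈ 3.4895; t = 3.4895 × 5.4233 ≈ 18.925 days.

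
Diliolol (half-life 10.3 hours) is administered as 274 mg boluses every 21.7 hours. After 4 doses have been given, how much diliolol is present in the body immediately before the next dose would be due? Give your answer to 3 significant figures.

The 4 doses were given 86.8, 65.1, 43.4, 21.7 hours ago.
Total = 274·(1/2)^(86.8/10.3) + 274·(1/2)^(65.1/10.3) + 274·(1/2)^(43.4/10.3) + 274·(1/2)^(21.7/10.3)
      = 0.796 + 3.4287 + 14.768 + 63.612 ≈ 82.605 mg.

82.6 mg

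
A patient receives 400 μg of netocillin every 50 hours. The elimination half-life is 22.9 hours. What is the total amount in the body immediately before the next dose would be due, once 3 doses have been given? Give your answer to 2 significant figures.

The 3 doses were given 150, 100, 50 hours ago.
Total = 400·(1/2)^(150/22.9) + 400·(1/2)^(100/22.9) + 400·(1/2)^(50/22.9)
      = 4.2682 + 19.387 + 88.062 ≈ 111.72 μg.

110 μg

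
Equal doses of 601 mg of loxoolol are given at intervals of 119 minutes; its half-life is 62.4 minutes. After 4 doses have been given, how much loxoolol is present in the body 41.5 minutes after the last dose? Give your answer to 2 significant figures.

The 4 doses were given 398.5, 279.5, 160.5, 41.5 minutes ago.
Total = 601·(1/2)^(398.5/62.4) + 601·(1/2)^(279.5/62.4) + 601·(1/2)^(160.5/62.4) + 601·(1/2)^(41.5/62.4)
      = 7.1851 + 26.947 + 101.06 + 379.03 ≈ 514.22 mg.

510 mg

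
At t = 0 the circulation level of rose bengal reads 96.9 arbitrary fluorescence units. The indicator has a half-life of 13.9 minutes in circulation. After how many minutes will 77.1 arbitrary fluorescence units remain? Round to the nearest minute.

5 minutes

Fraction remaining = 77.1/96.9 ≈ 0.79567.
n = log₂(96.9/77.1) = ln(1.2568)/ln 2 ≈ 0.32977 half-lives.
t = n × t½ = 0.32977 × 13.9 ≈ 4.5837 minutes.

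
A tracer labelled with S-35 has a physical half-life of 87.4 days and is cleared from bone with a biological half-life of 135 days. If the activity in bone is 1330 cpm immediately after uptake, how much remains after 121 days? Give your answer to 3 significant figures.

274 cpm

1/t_eff = 1/t_phys + 1/t_biol = 1/87.4 + 1/135 = 0.018849 per day.
t_eff = 87.4 × 135 / (87.4 + 135) ≈ 53.053 days.
Remaining = 1330 × (1/2)^(121/53.053) = 1330 × (1/2)^2.2807 ≈ 273.7 cpm.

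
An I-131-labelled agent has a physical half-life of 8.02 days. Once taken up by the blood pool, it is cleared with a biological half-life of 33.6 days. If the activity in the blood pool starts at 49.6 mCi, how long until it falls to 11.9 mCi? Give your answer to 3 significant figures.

1/t_eff = 1/t_phys + 1/t_biol = 1/8.02 + 1/33.6 = 0.15445 per day.
t_eff = 8.02 × 33.6 / (8.02 + 33.6) ≈ 6.4746 days.
n = log₂(49.6/11.9) ≈ 2.0594; t = 2.0594 × 6.4746 ≈ 13.334 days.

13.3 days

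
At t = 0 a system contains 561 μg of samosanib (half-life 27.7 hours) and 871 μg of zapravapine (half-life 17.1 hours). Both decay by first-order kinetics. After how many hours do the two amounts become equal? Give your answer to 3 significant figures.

28.4 hours

Set 561·(1/2)^(t/27.7) = 871·(1/2)^(t/17.1).
Taking log₂: log₂(561/871) = t·(1/27.7 − 1/17.1).
log₂(0.64409) = -0.63467; 1/27.7 − 1/17.1 = -0.022378.
t = -0.63467 / -0.022378 ≈ 28.361 hours.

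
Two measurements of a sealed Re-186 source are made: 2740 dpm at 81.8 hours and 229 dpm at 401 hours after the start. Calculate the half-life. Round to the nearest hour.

89 hours

Over Δt = 401 − 81.8 = 319.2 hours, the level fell by a factor of 2740/229 ≈ 11.965.
n = log₂(11.965) ≈ 3.5808 half-lives, so t½ = 319.2/3.5808 ≈ 89.143 hours.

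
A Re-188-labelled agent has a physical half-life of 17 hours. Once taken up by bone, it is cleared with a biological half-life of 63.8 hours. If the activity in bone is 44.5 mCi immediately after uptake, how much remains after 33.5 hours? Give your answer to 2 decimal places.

1/t_eff = 1/t_phys + 1/t_biol = 1/17 + 1/63.8 = 0.074498 per hour.
t_eff = 17 × 63.8 / (17 + 63.8) ≈ 13.423 hours.
Remaining = 44.5 × (1/2)^(33.5/13.423) = 44.5 × (1/2)^2.4957 ≈ 7.8902 mCi.

7.89 mCi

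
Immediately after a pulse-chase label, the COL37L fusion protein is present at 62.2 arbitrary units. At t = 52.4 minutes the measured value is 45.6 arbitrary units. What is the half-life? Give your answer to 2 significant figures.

A/A₀ = 45.6/62.2 ≈ 0.73312.
n = log₂(1.364) ≈ 0.44788 half-lives elapsed in 52.4 minutes.
t½ = 52.4/0.44788 ≈ 117 minutes.

120 minutes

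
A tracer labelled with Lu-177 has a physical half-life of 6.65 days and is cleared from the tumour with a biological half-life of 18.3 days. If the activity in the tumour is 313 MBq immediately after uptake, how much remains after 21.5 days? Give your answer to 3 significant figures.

14.7 MBq

1/t_eff = 1/t_phys + 1/t_biol = 1/6.65 + 1/18.3 = 0.20502 per day.
t_eff = 6.65 × 18.3 / (6.65 + 18.3) ≈ 4.8776 days.
Remaining = 313 × (1/2)^(21.5/4.8776) = 313 × (1/2)^4.4079 ≈ 14.744 MBq.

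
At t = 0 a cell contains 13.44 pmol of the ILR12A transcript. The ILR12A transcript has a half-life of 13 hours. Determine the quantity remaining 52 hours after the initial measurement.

Elapsed time is 4 half-lives (52/13).
Each half-life halves the amount: 13.44 × (1/2)^4 = 13.44/16 = 0.84 pmol.

0.84 pmol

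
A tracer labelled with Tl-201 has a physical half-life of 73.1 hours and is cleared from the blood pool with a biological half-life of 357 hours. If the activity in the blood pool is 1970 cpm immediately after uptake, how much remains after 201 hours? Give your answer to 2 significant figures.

200 cpm

1/t_eff = 1/t_phys + 1/t_biol = 1/73.1 + 1/357 = 0.016481 per hour.
t_eff = 73.1 × 357 / (73.1 + 357) ≈ 60.676 hours.
Remaining = 1970 × (1/2)^(201/60.676) = 1970 × (1/2)^3.3127 ≈ 198.27 cpm.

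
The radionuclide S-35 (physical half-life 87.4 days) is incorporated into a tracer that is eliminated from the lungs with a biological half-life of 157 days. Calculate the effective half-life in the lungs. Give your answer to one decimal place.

1/t_eff = 1/t_phys + 1/t_biol = 1/87.4 + 1/157 = 0.017811 per day.
t_eff = 87.4 × 157 / (87.4 + 157) ≈ 56.145 days.

56.1 days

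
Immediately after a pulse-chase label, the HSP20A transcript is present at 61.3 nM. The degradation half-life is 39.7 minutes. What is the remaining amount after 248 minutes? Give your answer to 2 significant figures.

Number of half-lives: n = 248/39.7 ≈ 6.2469.
Remaining = 61.3 × (1/2)^6.2469 = 61.3 × 0.013168 ≈ 0.80718 nM.

0.81 nM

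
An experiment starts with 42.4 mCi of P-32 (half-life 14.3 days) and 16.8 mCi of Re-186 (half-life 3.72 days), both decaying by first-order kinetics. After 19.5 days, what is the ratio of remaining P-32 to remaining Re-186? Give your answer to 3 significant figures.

P-32: 42.4 × (1/2)^(19.5/14.3) = 42.4 × (1/2)^1.3636 ≈ 16.477 mCi.
Re-186: 16.8 × (1/2)^(19.5/3.72) = 16.8 × (1/2)^5.2419 ≈ 0.44395 mCi.
Ratio ≈ 16.477 / 0.44395 ≈ 37.114.

37.1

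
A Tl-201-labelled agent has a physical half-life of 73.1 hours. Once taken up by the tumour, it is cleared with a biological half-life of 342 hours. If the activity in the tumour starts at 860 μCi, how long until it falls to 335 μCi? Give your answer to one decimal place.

81.9 hours

1/t_eff = 1/t_phys + 1/t_biol = 1/73.1 + 1/342 = 0.016604 per hour.
t_eff = 73.1 × 342 / (73.1 + 342) ≈ 60.227 hours.
n = log₂(860/335) ≈ 1.3602; t = 1.3602 × 60.227 ≈ 81.919 hours.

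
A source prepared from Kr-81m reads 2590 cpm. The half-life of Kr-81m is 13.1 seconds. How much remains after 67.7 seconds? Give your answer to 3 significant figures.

Number of half-lives: n = 67.7/13.1 ≈ 5.1679.
Remaining = 2590 × (1/2)^5.1679 = 2590 × 0.027816 ≈ 72.044 cpm.

72.0 cpm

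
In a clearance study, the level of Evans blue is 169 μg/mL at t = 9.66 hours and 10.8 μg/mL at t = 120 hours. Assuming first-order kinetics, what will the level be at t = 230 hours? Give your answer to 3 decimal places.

Over Δt = 120 − 9.66 = 110.34 hours, the level fell by a factor of 169/10.8 ≈ 15.648.
n = log₂(15.648) ≈ 3.9679 half-lives, so t½ = 110.34/3.9679 ≈ 27.808 hours.
From t = 120 to t = 230: 10.8 × (1/2)^((230−120)/27.808) ≈ 0.69605 μg/mL.

0.696 μg/mL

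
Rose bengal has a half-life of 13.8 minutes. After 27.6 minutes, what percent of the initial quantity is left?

25%

n = 27.6/13.8 ≈ 2 half-lives.
Fraction remaining = (1/2)^2 ≈ 0.25, i.e. 25%.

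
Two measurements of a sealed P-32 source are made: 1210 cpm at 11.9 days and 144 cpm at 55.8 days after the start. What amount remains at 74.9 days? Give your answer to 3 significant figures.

57.0 cpm

Over Δt = 55.8 − 11.9 = 43.9 days, the level fell by a factor of 1210/144 ≈ 8.4028.
n = log₂(8.4028) ≈ 3.0709 half-lives, so t½ = 43.9/3.0709 ≈ 14.296 days.
From t = 55.8 to t = 74.9: 144 × (1/2)^((74.9−55.8)/14.296) ≈ 57.038 cpm.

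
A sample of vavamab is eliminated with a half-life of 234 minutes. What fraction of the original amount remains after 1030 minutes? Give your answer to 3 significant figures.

0.0473

n = 1030/234 ≈ 4.4017 half-lives.
Fraction remaining = (1/2)^4.4017 ≈ 0.04731.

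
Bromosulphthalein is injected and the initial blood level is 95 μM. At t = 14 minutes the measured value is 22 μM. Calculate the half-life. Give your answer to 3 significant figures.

A/A₀ = 22/95 ≈ 0.23158.
n = log₂(4.3182) ≈ 2.1104 half-lives elapsed in 14 minutes.
t½ = 14/2.1104 ≈ 6.6337 minutes.

6.63 minutes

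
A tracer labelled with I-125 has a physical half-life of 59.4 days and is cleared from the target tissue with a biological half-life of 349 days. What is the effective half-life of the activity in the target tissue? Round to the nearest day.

1/t_eff = 1/t_phys + 1/t_biol = 1/59.4 + 1/349 = 0.0197 per day.
t_eff = 59.4 × 349 / (59.4 + 349) ≈ 50.761 days.

51 days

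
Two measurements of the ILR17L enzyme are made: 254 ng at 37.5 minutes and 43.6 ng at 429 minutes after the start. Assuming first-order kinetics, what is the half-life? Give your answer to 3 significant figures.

Over Δt = 429 − 37.5 = 391.5 minutes, the level fell by a factor of 254/43.6 ≈ 5.8257.
n = log₂(5.8257) ≈ 2.5424 half-lives, so t½ = 391.5/2.5424 ≈ 153.99 minutes.

154 minutes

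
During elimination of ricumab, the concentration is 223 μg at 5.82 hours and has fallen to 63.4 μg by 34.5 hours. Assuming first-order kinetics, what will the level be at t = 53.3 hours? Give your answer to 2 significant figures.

28 μg

Over Δt = 34.5 − 5.82 = 28.68 hours, the level fell by a factor of 223/63.4 ≈ 3.5174.
n = log₂(3.5174) ≈ 1.8145 half-lives, so t½ = 28.68/1.8145 ≈ 15.806 hours.
From t = 34.5 to t = 53.3: 63.4 × (1/2)^((53.3−34.5)/15.806) ≈ 27.8 μg.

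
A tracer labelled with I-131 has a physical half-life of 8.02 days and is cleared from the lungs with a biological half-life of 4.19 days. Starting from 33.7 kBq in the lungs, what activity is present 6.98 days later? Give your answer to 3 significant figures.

5.81 kBq

1/t_eff = 1/t_phys + 1/t_biol = 1/8.02 + 1/4.19 = 0.36335 per day.
t_eff = 8.02 × 4.19 / (8.02 + 4.19) ≈ 2.7522 days.
Remaining = 33.7 × (1/2)^(6.98/2.7522) = 33.7 × (1/2)^2.5362 ≈ 5.8098 kBq.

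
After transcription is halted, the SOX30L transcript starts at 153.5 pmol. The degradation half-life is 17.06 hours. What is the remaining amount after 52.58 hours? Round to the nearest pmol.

Number of half-lives: n = 52.58/17.06 ≈ 3.0821.
Remaining = 153.5 × (1/2)^3.0821 = 153.5 × 0.11809 ≈ 18.127 pmol.

18 pmol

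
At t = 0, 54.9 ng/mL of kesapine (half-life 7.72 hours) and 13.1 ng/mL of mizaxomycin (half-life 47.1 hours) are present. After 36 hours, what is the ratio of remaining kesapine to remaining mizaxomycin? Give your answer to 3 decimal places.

0.281

kesapine: 54.9 × (1/2)^(36/7.72) = 54.9 × (1/2)^4.6632 ≈ 2.1667 ng/mL.
mizaxomycin: 13.1 × (1/2)^(36/47.1) = 13.1 × (1/2)^0.76433 ≈ 7.7123 ng/mL.
Ratio ≈ 2.1667 / 7.7123 ≈ 0.28094.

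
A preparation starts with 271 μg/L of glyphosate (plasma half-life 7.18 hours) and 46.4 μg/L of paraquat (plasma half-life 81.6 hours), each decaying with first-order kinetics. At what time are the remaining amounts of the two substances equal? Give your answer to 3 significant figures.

Set 271·(1/2)^(t/7.18) = 46.4·(1/2)^(t/81.6).
Taking log₂: log₂(271/46.4) = t·(1/7.18 − 1/81.6).
log₂(5.8405) = 2.5461; 1/7.18 − 1/81.6 = 0.12702.
t = 2.5461 / 0.12702 ≈ 20.045 hours.

20.0 hours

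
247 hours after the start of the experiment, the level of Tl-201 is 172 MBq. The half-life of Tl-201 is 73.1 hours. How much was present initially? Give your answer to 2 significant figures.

1800 MBq

Number of half-lives elapsed: n = 247/73.1 ≈ 3.3789.
A₀ = A × 2^n = 172 × 2^3.3789 = 172 × 10.403 ≈ 1789.3 MBq.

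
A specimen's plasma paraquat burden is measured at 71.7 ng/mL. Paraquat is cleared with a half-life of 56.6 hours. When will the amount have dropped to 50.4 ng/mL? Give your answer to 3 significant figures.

28.8 hours

Fraction remaining = 50.4/71.7 ≈ 0.70293.
n = log₂(71.7/50.4) = ln(1.4226)/ln 2 ≈ 0.50855 half-lives.
t = n × t½ = 0.50855 × 56.6 ≈ 28.784 hours.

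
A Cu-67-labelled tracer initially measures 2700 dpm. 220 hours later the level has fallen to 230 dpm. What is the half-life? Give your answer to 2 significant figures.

A/A₀ = 230/2700 ≈ 0.085185.
n = log₂(11.739) ≈ 3.5533 half-lives elapsed in 220 hours.
t½ = 220/3.5533 ≈ 61.915 hours.

62 hours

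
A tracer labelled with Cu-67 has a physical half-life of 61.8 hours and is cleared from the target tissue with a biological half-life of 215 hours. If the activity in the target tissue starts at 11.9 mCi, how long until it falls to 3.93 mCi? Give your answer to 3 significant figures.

1/t_eff = 1/t_phys + 1/t_biol = 1/61.8 + 1/215 = 0.020832 per hour.
t_eff = 61.8 × 215 / (61.8 + 215) ≈ 48.002 hours.
n = log₂(11.9/3.93) ≈ 1.5984; t = 1.5984 × 48.002 ≈ 76.725 hours.

76.7 hours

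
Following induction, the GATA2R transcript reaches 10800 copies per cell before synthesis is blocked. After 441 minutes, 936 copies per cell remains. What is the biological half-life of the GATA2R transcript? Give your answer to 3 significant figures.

125 minutes

A/A₀ = 936/10800 ≈ 0.086667.
n = log₂(11.538) ≈ 3.5284 half-lives elapsed in 441 minutes.
t½ = 441/3.5284 ≈ 124.99 minutes.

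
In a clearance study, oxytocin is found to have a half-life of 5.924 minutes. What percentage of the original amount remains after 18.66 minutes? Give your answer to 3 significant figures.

n = 18.66/5.924 ≈ 3.1499 half-lives.
Fraction remaining = (1/2)^3.1499 ≈ 0.11266, i.e. 11.266%.

11.3%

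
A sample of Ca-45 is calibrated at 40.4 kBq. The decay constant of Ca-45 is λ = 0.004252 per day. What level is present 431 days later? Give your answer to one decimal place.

6.5 kBq

t½ = ln 2 / λ = 0.69315 / 0.004252 ≈ 163.02 days.
Number of half-lives: n = 431/163.02 ≈ 2.6439.
Remaining = 40.4 × (1/2)^2.6439 = 40.4 × 0.16 ≈ 6.4638 kBq.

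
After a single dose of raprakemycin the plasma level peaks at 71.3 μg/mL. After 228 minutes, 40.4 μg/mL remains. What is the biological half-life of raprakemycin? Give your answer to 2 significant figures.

A/A₀ = 40.4/71.3 ≈ 0.56662.
n = log₂(1.7649) ≈ 0.81955 half-lives elapsed in 228 minutes.
t½ = 228/0.81955 ≈ 278.2 minutes.

280 minutes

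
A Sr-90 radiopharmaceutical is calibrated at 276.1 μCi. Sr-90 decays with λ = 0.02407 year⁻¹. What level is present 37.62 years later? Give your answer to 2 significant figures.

110 μCi

t½ = ln 2 / λ = 0.69315 / 0.02407 ≈ 28.797 years.
Number of half-lives: n = 37.62/28.797 ≈ 1.3064.
Remaining = 276.1 × (1/2)^1.3064 = 276.1 × 0.40433 ≈ 111.64 μCi.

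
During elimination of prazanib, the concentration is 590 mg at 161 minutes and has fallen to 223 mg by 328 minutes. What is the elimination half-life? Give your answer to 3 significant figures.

Over Δt = 328 − 161 = 167 minutes, the level fell by a factor of 590/223 ≈ 2.6457.
n = log₂(2.6457) ≈ 1.4037 half-lives, so t½ = 167/1.4037 ≈ 118.97 minutes.

119 minutes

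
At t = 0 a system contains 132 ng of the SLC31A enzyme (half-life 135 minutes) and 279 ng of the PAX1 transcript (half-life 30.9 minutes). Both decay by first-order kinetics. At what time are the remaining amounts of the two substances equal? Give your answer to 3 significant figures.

43.3 minutes

Set 132·(1/2)^(t/135) = 279·(1/2)^(t/30.9).
Taking log₂: log₂(132/279) = t·(1/135 − 1/30.9).
log₂(0.47312) = -1.0797; 1/135 − 1/30.9 = -0.024955.
t = -1.0797 / -0.024955 ≈ 43.267 minutes.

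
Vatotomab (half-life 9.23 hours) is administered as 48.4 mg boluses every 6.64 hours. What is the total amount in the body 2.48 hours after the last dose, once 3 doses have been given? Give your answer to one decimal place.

79.4 mg

The 3 doses were given 15.76, 9.12, 2.48 hours ago.
Total = 48.4·(1/2)^(15.76/9.23) + 48.4·(1/2)^(9.12/9.23) + 48.4·(1/2)^(2.48/9.23)
      = 14.82 + 24.401 + 40.176 ≈ 79.396 mg.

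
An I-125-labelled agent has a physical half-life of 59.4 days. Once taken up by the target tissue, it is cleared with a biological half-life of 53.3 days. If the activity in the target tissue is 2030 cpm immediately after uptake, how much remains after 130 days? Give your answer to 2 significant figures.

82 cpm

1/t_eff = 1/t_phys + 1/t_biol = 1/59.4 + 1/53.3 = 0.035597 per day.
t_eff = 59.4 × 53.3 / (59.4 + 53.3) ≈ 28.092 days.
Remaining = 2030 × (1/2)^(130/28.092) = 2030 × (1/2)^4.6276 ≈ 82.121 cpm.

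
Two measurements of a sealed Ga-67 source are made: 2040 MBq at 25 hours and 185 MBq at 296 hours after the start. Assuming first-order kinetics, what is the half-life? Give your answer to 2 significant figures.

78 hours

Over Δt = 296 − 25 = 271 hours, the level fell by a factor of 2040/185 ≈ 11.027.
n = log₂(11.027) ≈ 3.463 half-lives, so t½ = 271/3.463 ≈ 78.256 hours.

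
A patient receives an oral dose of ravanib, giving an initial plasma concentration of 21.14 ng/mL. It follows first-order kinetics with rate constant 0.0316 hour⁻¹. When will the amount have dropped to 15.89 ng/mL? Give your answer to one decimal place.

t½ = ln 2 / λ = 0.69315 / 0.0316 ≈ 21.935 hours.
Fraction remaining = 15.89/21.14 ≈ 0.75166.
n = log₂(21.14/15.89) = ln(1.3304)/ln 2 ≈ 0.41186 half-lives.
t = n × t½ = 0.41186 × 21.935 ≈ 9.0341 hours.

9.0 hours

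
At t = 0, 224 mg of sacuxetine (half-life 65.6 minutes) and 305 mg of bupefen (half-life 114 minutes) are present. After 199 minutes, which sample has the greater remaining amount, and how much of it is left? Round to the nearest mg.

sacuxetine: 224 × (1/2)^3.0335 ≈ 27.357 mg.
bupefen: 305 × (1/2)^1.7456 ≈ 90.953 mg.
Bupefen has more remaining, at ≈ 90.953 mg.

bupefen, 91 mg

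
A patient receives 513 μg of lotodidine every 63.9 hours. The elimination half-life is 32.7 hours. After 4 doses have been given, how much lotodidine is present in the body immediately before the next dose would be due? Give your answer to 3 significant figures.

178 μg

The 4 doses were given 255.6, 191.7, 127.8, 63.9 hours ago.
Total = 513·(1/2)^(255.6/32.7) + 513·(1/2)^(191.7/32.7) + 513·(1/2)^(127.8/32.7) + 513·(1/2)^(63.9/32.7)
      = 2.2757 + 8.8179 + 34.168 + 132.39 ≈ 177.65 μg.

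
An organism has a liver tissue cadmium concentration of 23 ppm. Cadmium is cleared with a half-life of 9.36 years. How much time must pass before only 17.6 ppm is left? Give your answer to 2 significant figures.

3.6 years

Fraction remaining = 17.6/23 ≈ 0.76522.
n = log₂(23/17.6) = ln(1.3068)/ln 2 ≈ 0.38606 half-lives.
t = n × t½ = 0.38606 × 9.36 ≈ 3.6135 years.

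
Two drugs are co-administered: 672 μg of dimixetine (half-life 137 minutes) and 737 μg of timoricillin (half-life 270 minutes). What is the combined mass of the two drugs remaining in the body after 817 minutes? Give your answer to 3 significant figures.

101 μg

dimixetine: 672 × (1/2)^(817/137) = 672 × (1/2)^5.9635 ≈ 10.769 μg.
timoricillin: 737 × (1/2)^(817/270) = 737 × (1/2)^3.0259 ≈ 90.484 μg.
Total = 10.769 + 90.484 ≈ 101.25 μg.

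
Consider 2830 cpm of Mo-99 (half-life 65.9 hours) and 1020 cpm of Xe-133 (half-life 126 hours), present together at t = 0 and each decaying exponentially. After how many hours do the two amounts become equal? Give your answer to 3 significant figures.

Set 2830·(1/2)^(t/65.9) = 1020·(1/2)^(t/126).
Taking log₂: log₂(2830/1020) = t·(1/65.9 − 1/126).
log₂(2.7745) = 1.4722; 1/65.9 − 1/126 = 0.007238.
t = 1.4722 / 0.007238 ≈ 203.4 hours.

203 hours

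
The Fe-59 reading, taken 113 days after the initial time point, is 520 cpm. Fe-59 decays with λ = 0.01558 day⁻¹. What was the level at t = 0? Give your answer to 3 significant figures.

3020 cpm

t½ = ln 2 / λ = 0.69315 / 0.01558 ≈ 44.49 days.
Number of half-lives elapsed: n = 113/44.49 ≈ 2.5399.
A₀ = A × 2^n = 520 × 2^2.5399 = 520 × 5.8156 ≈ 3024.1 cpm.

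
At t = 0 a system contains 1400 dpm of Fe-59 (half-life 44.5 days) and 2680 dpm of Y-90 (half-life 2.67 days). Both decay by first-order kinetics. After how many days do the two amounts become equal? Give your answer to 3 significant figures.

Set 1400·(1/2)^(t/44.5) = 2680·(1/2)^(t/2.67).
Taking log₂: log₂(1400/2680) = t·(1/44.5 − 1/2.67).
log₂(0.52239) = -0.93681; 1/44.5 − 1/2.67 = -0.35206.
t = -0.93681 / -0.35206 ≈ 2.6609 days.

2.66 days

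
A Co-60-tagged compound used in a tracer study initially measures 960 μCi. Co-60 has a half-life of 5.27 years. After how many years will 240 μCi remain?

240/960 = 1/4, so 2 half-lives have elapsed.
t = 2 × 5.27 = 10.54 years.

10.54 years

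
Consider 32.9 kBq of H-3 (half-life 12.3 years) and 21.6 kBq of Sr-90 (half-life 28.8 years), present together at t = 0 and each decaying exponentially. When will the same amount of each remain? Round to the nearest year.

Set 32.9·(1/2)^(t/12.3) = 21.6·(1/2)^(t/28.8).
Taking log₂: log₂(32.9/21.6) = t·(1/12.3 − 1/28.8).
log₂(1.5231) = 0.60706; 1/12.3 − 1/28.8 = 0.046579.
t = 0.60706 / 0.046579 ≈ 13.033 years.

13 years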